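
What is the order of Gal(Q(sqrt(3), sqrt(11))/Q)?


The 2 square roots of distinct primes are multiplicatively independent over Q,
so [K:Q] = 2^2 and Gal(K/Q) is isomorphic to (Z/2Z)^2.
|Gal| = 2^2 = 4

4


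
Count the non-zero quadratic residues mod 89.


For prime p, the number of non-zero quadratic residues is (p-1)/2.
= (89-1)/2
= 44

44


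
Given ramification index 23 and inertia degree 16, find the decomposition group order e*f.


|D_P| = e * f
= 23 * 16
= 368

368


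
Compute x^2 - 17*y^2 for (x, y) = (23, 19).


x^2 - d*y^2
= 23^2 - 17*19^2
= 529 - 6137
= -5608

-5608


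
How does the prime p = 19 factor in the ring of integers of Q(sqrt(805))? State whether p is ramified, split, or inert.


K = Q(sqrt(805)). Since d mod 4 = 1, disc(K) = 805.
Check p | disc: 805 mod 19 = 7.
p does not divide disc. Compute Legendre symbol (d/p):
7^((19-1)/2) mod 19 = 1
(d/p) = 1, so p splits: (p) = P*P' with e=1, f=1, g=2.
Therefore p is split.

split


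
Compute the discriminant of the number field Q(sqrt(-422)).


For K = Q(sqrt(d)) with d squarefree: disc(K) = d if d = 1 mod 4, and disc(K) = 4d if d = 2 or 3 mod 4.
Here d = -422, and d mod 4 = 2.
d = 2 mod 4, not 1 (O_K = Z[sqrt(d)]), so disc(K) = 4d = 4 * (-422) = -1688

-1688


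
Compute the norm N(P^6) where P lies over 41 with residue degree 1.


N(P^a) = p^(a*f)
= 41^(6*1)
= 41^6
= 4750104241

4750104241


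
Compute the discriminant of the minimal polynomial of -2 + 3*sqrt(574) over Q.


The element -2 + 3*sqrt(574) has minimal polynomial:
x^2 + 4*x - 5162
Discriminant = (4)^2 - 4*(-5162)
= 16 + 20648
= 20664

20664


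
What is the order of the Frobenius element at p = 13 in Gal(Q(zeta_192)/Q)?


The Frobenius at p in Gal(Q(zeta_n)/Q) = (Z/nZ)* is the class of p, so its order is ord_192(13), the smallest k >= 1 with 13^k = 1 mod 192.
n = 192 = 2^6 * 3, phi(192) = 64; the order divides phi(n).
Divisors of 64: 1, 2, 4, 8, 16, 32, 64
Repeated squaring mod 192: 13^1 = 13, 13^2 = 169, 13^4 = 145, 13^8 = 97, 13^16 = 1, 13^32 = 1, 13^64 = 1
Test divisors in increasing order:
  k=1: 13^1 = 13 mod 192
  k=2: 13^2 = 169 mod 192
  k=4: 13^4 = 145 mod 192
  k=8: 13^8 = 97 mod 192
  k=16: 13^16 = 1 mod 192  <- first divisor giving 1
Order = 16

16


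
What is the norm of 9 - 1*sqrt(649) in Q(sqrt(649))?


N(a + b*sqrt(d)) = a^2 - d*b^2
= (9)^2 - (649)*(-1)^2
= 81 - 649
= -568

-568


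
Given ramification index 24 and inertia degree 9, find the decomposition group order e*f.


|D_P| = e * f
= 24 * 9
= 216

216


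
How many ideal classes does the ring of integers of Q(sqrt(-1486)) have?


K = Q(sqrt(-1486)). d mod 4 = 2, so D = disc(K) = 4d = -5944
h(K) equals the number of primitive reduced positive-definite forms (a, b, c) = a*x^2 + b*x*y + c*y^2 with b^2 - 4ac = D,
where reduced means |b| <= a <= c, with b >= 0 whenever |b| = a or a = c, and primitive means gcd(a, b, c) = 1.
Reduced forces 3a^2 <= |D| = 5944, so 1 <= a <= 44; b must have the parity of D, and c = (b^2 - D)/(4a) must be an integer >= a.
Enumerate a = 1..44, b in [-a, a]:
  a=1: (1, 0, 1486)  [1]
  a=2: (2, 0, 743)  [1]
  a=3..4: none
  a=5: (5, -4, 298), (5, 4, 298)  [2]
  a=6..9: none
  a=10: (10, -4, 149), (10, 4, 149)  [2]
  a=11..12: none
  a=13: (13, -6, 115), (13, 6, 115)  [2]
  a=14..22: none
  a=23: (23, -6, 65), (23, 6, 65)  [2]
  a=24: none
  a=25: (25, -16, 62), (25, 16, 62)  [2]
  a=26: (26, -20, 61), (26, 20, 61)  [2]
  a=27..28: none
  a=29: (29, -28, 58), (29, 28, 58)  [2]
  a=30: none
  a=31: (31, -16, 50), (31, 16, 50)  [2]
  a=32..40: none
  a=41: (41, -40, 46), (41, 40, 46)  [2]
  a=42..44: none
Total reduced forms: 1 + 1 + 2 + 2 + 2 + 2 + 2 + 2 + 2 + 2 + 2 = 20
h = 20

20


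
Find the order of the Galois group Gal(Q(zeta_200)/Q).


|Gal(Q(zeta_200)/Q)| = phi(200)
= 80

80


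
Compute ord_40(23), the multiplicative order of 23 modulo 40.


We want ord_40(23), the smallest k >= 1 with 23^k = 1 mod 40.
n = 40 = 2^3 * 5, phi(40) = 16; the order divides phi(n).
Divisors of 16: 1, 2, 4, 8, 16
Repeated squaring mod 40: 23^1 = 23, 23^2 = 9, 23^4 = 1, 23^8 = 1, 23^16 = 1
Test divisors in increasing order:
  k=1: 23^1 = 23 mod 40
  k=2: 23^2 = 9 mod 40
  k=4: 23^4 = 1 mod 40  <- first divisor giving 1
Order = 4

4


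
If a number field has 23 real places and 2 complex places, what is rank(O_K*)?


By Dirichlet's unit theorem:
rank = r1 + r2 - 1
= 23 + 2 - 1
= 24

24


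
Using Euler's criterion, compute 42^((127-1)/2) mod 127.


p = 127 is prime and the exponent is (p-1)/2 = 63, so by Euler's criterion 42^63 = (42/127) = +1 or -1 mod 127.
Compute by square-and-multiply:
  63 = 32 + 16 + 8 + 4 + 2 + 1 (binary 111111)
  Repeated squaring mod 127: 42^1 = 42, 42^2 = 113, 42^4 = 69, 42^8 = 62, 42^16 = 34, 42^32 = 13
  42^63 = 42^32 * 42^16 * 42^8 * 42^4 * 42^2 * 42^1 = 13 * 34 * 62 * 69 * 113 * 42 mod 127
    13 * 34 = 442 = 61 mod 127
    61 * 62 = 3782 = 99 mod 127
    99 * 69 = 6831 = 100 mod 127
    100 * 113 = 11300 = 124 mod 127
    124 * 42 = 5208 = 1 mod 127
  42^63 = 1 mod 127
Result 1: 42 is a quadratic residue mod 127.
42^63 mod 127 = 1

1


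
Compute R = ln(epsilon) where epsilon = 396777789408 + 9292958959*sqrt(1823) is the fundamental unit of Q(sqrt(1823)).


epsilon = 396777789408 + 9292958959*sqrt(1823)
= 7.9356e+11
R = ln(7.9356e+11)
= 27.3998

27.3998


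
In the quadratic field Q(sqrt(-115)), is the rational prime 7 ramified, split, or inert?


K = Q(sqrt(-115)). Since d mod 4 = 1, disc(K) = -115.
Check p | disc: -115 mod 7 = 4.
p does not divide disc. Compute Legendre symbol (d/p):
4^((7-1)/2) mod 7 = 1
(d/p) = 1, so p splits: (p) = P*P' with e=1, f=1, g=2.
Therefore p is split.

split


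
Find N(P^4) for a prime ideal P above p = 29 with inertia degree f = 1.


N(P^a) = p^(a*f)
= 29^(4*1)
= 29^4
= 707281

707281


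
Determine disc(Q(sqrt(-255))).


For K = Q(sqrt(d)) with d squarefree: disc(K) = d if d = 1 mod 4, and disc(K) = 4d if d = 2 or 3 mod 4.
Here d = -255, and d mod 4 = 1.
d = 1 mod 4 (O_K = Z[(1+sqrt(d))/2]), so disc(K) = d = -255

-255


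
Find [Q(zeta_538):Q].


The degree equals Euler's totient phi(538).
538 = 2 * 269
phi(538) = 268

268


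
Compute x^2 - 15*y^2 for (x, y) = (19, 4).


x^2 - d*y^2
= 19^2 - 15*4^2
= 361 - 240
= 121

121


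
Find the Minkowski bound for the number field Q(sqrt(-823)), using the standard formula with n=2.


d = -823, d mod 4 = 1, so disc(K) = d = -823; |disc(K)| = 823
Imaginary quadratic field, so n = 2, s = r2 = 1, r1 = 0
M = (n!/n^n) * (4/pi)^s * sqrt(|disc(K)|) = (2!/2^2) * (4/pi)^1 * sqrt(823)
= 0.5 * 1.273240 * 28.687977
= 18.2633

18.2633


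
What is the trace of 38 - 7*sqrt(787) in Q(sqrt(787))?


Tr(a + b*sqrt(d)) = (a + b*sqrt(d)) + (a - b*sqrt(d)) = 2a
= 2 * (38)
= 76

76


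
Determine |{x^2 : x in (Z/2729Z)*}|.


For prime p, the number of non-zero quadratic residues is (p-1)/2.
= (2729-1)/2
= 1364

1364


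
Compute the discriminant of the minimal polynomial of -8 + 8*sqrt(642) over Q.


The element -8 + 8*sqrt(642) has minimal polynomial:
x^2 + 16*x - 41024
Discriminant = (16)^2 - 4*(-41024)
= 256 + 164096
= 164352

164352


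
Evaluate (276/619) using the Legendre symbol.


p = 619 is prime, so compute (276/619) with the reciprocity algorithm (Jacobi-symbol steps: pull out 2s via (2/n), flip via reciprocity, reduce):
  pull out 2: (2/619) = -1  (since 619 mod 8 = 3)
  pull out 2: (2/619) = -1  (since 619 mod 8 = 3)
  reciprocity: (69/619) -> +(619/69)
  reduce: (67/69)
  reciprocity: (67/69) -> +(69/67)
  reduce: (2/67)
  pull out 2: (2/67) = -1  (since 67 mod 8 = 3)
  (1/67) = 1
Product of signs = -1
(276/619) = -1

-1


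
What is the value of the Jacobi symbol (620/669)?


Compute (620/669) via quadratic reciprocity:
  pull out 2: (2/669) = -1  (since 669 mod 8 = 5)
  pull out 2: (2/669) = -1  (since 669 mod 8 = 5)
  reciprocity: (155/669) -> +(669/155)
  reduce: (49/155)
  reciprocity: (49/155) -> +(155/49)
  reduce: (8/49)
  pull out 2: (2/49) = +1  (since 49 mod 8 = 1)
  pull out 2: (2/49) = +1  (since 49 mod 8 = 1)
  pull out 2: (2/49) = +1  (since 49 mod 8 = 1)
  (1/49) = 1
Product of signs = 1

1


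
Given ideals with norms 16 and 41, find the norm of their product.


N(IJ) = N(I) * N(J)
= 16 * 41
= 656

656


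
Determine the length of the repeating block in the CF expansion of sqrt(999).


Run the CF algorithm for sqrt(999).
a_0 = floor(sqrt(999)) = 31; set m_0=0, q_0=1.
Recurrence: m' = q*a - m,  q' = (d - m'^2)/q,  a' = floor((a_0 + m')/q').
  step 1: m=31, q=38, a=1
  step 2: m=7, q=25, a=1
  step 3: m=18, q=27, a=1
  step 4: m=9, q=34, a=1
  step 5: m=25, q=11, a=5
  step 6: m=30, q=9, a=6
  step 7: m=24, q=47, a=1
  step 8: m=23, q=10, a=5
  step 9: m=27, q=27, a=2
  step 10: m=27, q=10, a=5
  step 11: m=23, q=47, a=1
  step 12: m=24, q=9, a=6
  step 13: m=30, q=11, a=5
  step 14: m=25, q=34, a=1
  step 15: m=9, q=27, a=1
  step 16: m=18, q=25, a=1
  step 17: m=7, q=38, a=1
  step 18: m=31, q=1, a=62
a_18 = 2*a_0 = 62, so the period closes here.
sqrt(999) = [31; 1, 1, 1, 1, 5, 6, 1, 5, 2, 5, 1, 6, 5, 1, 1, 1, 1, 62]
Period length = 18

18


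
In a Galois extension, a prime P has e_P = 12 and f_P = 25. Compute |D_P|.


|D_P| = e * f
= 12 * 25
= 300

300


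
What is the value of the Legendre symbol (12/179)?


p = 179 is prime, so compute (12/179) with the reciprocity algorithm (Jacobi-symbol steps: pull out 2s via (2/n), flip via reciprocity, reduce):
  pull out 2: (2/179) = -1  (since 179 mod 8 = 3)
  pull out 2: (2/179) = -1  (since 179 mod 8 = 3)
  reciprocity: (3/179) -> -(179/3)
  reduce: (2/3)
  pull out 2: (2/3) = -1  (since 3 mod 8 = 3)
  (1/3) = 1
Product of signs = 1
(12/179) = 1

1


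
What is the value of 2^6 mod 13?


p = 13 is prime and the exponent is (p-1)/2 = 6, so by Euler's criterion 2^6 = (2/13) = +1 or -1 mod 13.
Compute by square-and-multiply:
  6 = 4 + 2 (binary 110)
  Repeated squaring mod 13: 2^1 = 2, 2^2 = 4, 2^4 = 3
  2^6 = 2^4 * 2^2 = 3 * 4 mod 13
    3 * 4 = 12 = 12 mod 13
  2^6 = 12 mod 13
Result 12 = p - 1 = -1 mod 13: 2 is a quadratic non-residue mod 13. As a residue in [0, p-1] the value is 12.
2^6 mod 13 = 12

12


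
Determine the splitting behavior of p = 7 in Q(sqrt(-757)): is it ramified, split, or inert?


K = Q(sqrt(-757)). Since d mod 4 = 3, disc(K) = -3028.
Check p | disc: -3028 mod 7 = 3.
p does not divide disc. Compute Legendre symbol (d/p):
6^((7-1)/2) mod 7 = -1
(d/p) = -1, so p is inert: (p) stays prime with e=1, f=2, g=1.
Therefore p is inert.

inert


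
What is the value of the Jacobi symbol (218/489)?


Compute (218/489) via quadratic reciprocity:
  pull out 2: (2/489) = +1  (since 489 mod 8 = 1)
  reciprocity: (109/489) -> +(489/109)
  reduce: (53/109)
  reciprocity: (53/109) -> +(109/53)
  reduce: (3/53)
  reciprocity: (3/53) -> +(53/3)
  reduce: (2/3)
  pull out 2: (2/3) = -1  (since 3 mod 8 = 3)
  (1/3) = 1
Product of signs = -1

-1


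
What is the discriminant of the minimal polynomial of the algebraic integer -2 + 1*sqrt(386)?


The element -2 + 1*sqrt(386) has minimal polynomial:
x^2 + 4*x - 382
Discriminant = (4)^2 - 4*(-382)
= 16 + 1528
= 1544

1544


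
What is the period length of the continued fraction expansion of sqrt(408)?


Run the CF algorithm for sqrt(408).
a_0 = floor(sqrt(408)) = 20; set m_0=0, q_0=1.
Recurrence: m' = q*a - m,  q' = (d - m'^2)/q,  a' = floor((a_0 + m')/q').
  step 1: m=20, q=8, a=5
  step 2: m=20, q=1, a=40
a_2 = 2*a_0 = 40, so the period closes here.
sqrt(408) = [20; 5, 40]
Period length = 2

2


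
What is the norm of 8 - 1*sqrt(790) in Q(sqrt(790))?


N(a + b*sqrt(d)) = a^2 - d*b^2
= (8)^2 - (790)*(-1)^2
= 64 - 790
= -726

-726


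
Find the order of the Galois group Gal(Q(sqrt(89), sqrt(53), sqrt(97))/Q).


The 3 square roots of distinct primes are multiplicatively independent over Q,
so [K:Q] = 2^3 and Gal(K/Q) is isomorphic to (Z/2Z)^3.
|Gal| = 2^3 = 8

8


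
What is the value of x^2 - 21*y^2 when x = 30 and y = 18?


x^2 - d*y^2
= 30^2 - 21*18^2
= 900 - 6804
= -5904

-5904


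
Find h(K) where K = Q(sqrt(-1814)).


K = Q(sqrt(-1814)). d mod 4 = 2, so D = disc(K) = 4d = -7256
h(K) equals the number of primitive reduced positive-definite forms (a, b, c) = a*x^2 + b*x*y + c*y^2 with b^2 - 4ac = D,
where reduced means |b| <= a <= c, with b >= 0 whenever |b| = a or a = c, and primitive means gcd(a, b, c) = 1.
Reduced forces 3a^2 <= |D| = 7256, so 1 <= a <= 49; b must have the parity of D, and c = (b^2 - D)/(4a) must be an integer >= a.
Enumerate a = 1..49, b in [-a, a]:
  a=1: (1, 0, 1814)  [1]
  a=2: (2, 0, 907)  [1]
  a=3: (3, -2, 605), (3, 2, 605)  [2]
  a=4: none
  a=5: (5, -2, 363), (5, 2, 363)  [2]
  a=6: (6, -4, 303), (6, 4, 303)  [2]
  a=7..8: none
  a=9: (9, -4, 202), (9, 4, 202)  [2]
  a=10: (10, -8, 183), (10, 8, 183)  [2]
  a=11: (11, -2, 165), (11, 2, 165)  [2]
  a=12..14: none
  a=15: (15, -8, 122), (15, -2, 121), (15, 2, 121), (15, 8, 122)  [4]
  a=16..17: none
  a=18: (18, -4, 101), (18, 4, 101)  [2]
  a=19..21: none
  a=22: (22, -20, 87), (22, 20, 87)  [2]
  a=23: (23, -14, 81), (23, 14, 81)  [2]
  a=24: none
  a=25: (25, -12, 74), (25, 12, 74)  [2]
  a=26: none
  a=27: (27, -14, 69), (27, 14, 69)  [2]
  a=28: none
  a=29: (29, -20, 66), (29, 20, 66)  [2]
  a=30: (30, -28, 67), (30, -8, 61), (30, 8, 61), (30, 28, 67)  [4]
  a=31..32: none
  a=33: (33, -20, 58), (33, -2, 55), (33, 2, 55), (33, 20, 58)  [4]
  a=34..36: none
  a=37: (37, -12, 50), (37, 12, 50)  [2]
  a=38..40: none
  a=41: (41, -40, 54), (41, 40, 54)  [2]
  a=42: none
  a=43: (43, -22, 45), (43, 22, 45)  [2]
  a=44: none
  a=45: (45, -32, 46), (45, 32, 46)  [2]
  a=46..49: none
Total reduced forms: 1 + 1 + 2 + 2 + 2 + 2 + 2 + 2 + 4 + 2 + 2 + 2 + 2 + 2 + 2 + 4 + 4 + 2 + 2 + 2 + 2 = 46
h = 46

46


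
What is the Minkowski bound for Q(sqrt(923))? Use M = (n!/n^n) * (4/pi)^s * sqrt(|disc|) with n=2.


d = 923, d mod 4 = 3, so disc(K) = 4d = 3692; |disc(K)| = 3692
Real quadratic field, so n = 2, s = r2 = 0, r1 = 2
M = (n!/n^n) * (4/pi)^s * sqrt(|disc(K)|) = (2!/2^2) * (4/pi)^0 * sqrt(3692)
= 0.5 * 1.000000 * 60.761830
= 30.3809

30.3809


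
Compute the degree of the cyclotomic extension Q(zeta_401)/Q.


The degree equals Euler's totient phi(401).
401 = 401
phi(401) = 400

400


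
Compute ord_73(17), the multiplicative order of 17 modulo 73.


We want ord_73(17), the smallest k >= 1 with 17^k = 1 mod 73.
n = 73 = 73, phi(73) = 72; the order divides phi(n).
Divisors of 72: 1, 2, 3, 4, 6, 8, 9, 12, 18, 24, 36, 72
Repeated squaring mod 73: 17^1 = 17, 17^2 = 70, 17^4 = 9, 17^8 = 8, 17^16 = 64, 17^32 = 8, 17^64 = 64
Test divisors in increasing order:
  k=1: 17^1 = 17 mod 73
  k=2: 17^2 = 70 mod 73
  k=3: 17^3 = 70 * 17 = 22 mod 73
  k=4: 17^4 = 9 mod 73
  k=6: 17^6 = 9 * 70 = 46 mod 73
  k=8: 17^8 = 8 mod 73
  k=9: 17^9 = 8 * 17 = 63 mod 73
  k=12: 17^12 = 8 * 9 = 72 mod 73
  k=18: 17^18 = 64 * 70 = 27 mod 73
  k=24: 17^24 = 64 * 8 = 1 mod 73  <- first divisor giving 1
Order = 24

24


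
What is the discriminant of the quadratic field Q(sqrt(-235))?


For K = Q(sqrt(d)) with d squarefree: disc(K) = d if d = 1 mod 4, and disc(K) = 4d if d = 2 or 3 mod 4.
Here d = -235, and d mod 4 = 1.
d = 1 mod 4 (O_K = Z[(1+sqrt(d))/2]), so disc(K) = d = -235

-235


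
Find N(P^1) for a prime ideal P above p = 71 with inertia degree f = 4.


N(P^a) = p^(a*f)
= 71^(1*4)
= 71^4
= 25411681

25411681


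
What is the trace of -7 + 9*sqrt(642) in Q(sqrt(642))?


Tr(a + b*sqrt(d)) = (a + b*sqrt(d)) + (a - b*sqrt(d)) = 2a
= 2 * (-7)
= -14

-14


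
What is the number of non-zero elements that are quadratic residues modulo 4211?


For prime p, the number of non-zero quadratic residues is (p-1)/2.
= (4211-1)/2
= 2105

2105


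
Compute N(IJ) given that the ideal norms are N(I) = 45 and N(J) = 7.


N(IJ) = N(I) * N(J)
= 45 * 7
= 315

315


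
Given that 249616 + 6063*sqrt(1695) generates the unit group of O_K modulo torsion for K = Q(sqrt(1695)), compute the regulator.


epsilon = 249616 + 6063*sqrt(1695)
= 499232.0000
R = ln(499232.0000)
= 13.1208

13.1208


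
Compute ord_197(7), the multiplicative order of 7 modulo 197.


We want ord_197(7), the smallest k >= 1 with 7^k = 1 mod 197.
n = 197 = 197, phi(197) = 196; the order divides phi(n).
Divisors of 196: 1, 2, 4, 7, 14, 28, 49, 98, 196
Repeated squaring mod 197: 7^1 = 7, 7^2 = 49, 7^4 = 37, 7^8 = 187, 7^16 = 100, 7^32 = 150, 7^64 = 42, 7^128 = 188
Test divisors in increasing order:
  k=1: 7^1 = 7 mod 197
  k=2: 7^2 = 49 mod 197
  k=4: 7^4 = 37 mod 197
  k=7: 7^7 = 37 * 49 * 7 = 83 mod 197
  k=14: 7^14 = 187 * 37 * 49 = 191 mod 197
  k=28: 7^28 = 100 * 187 * 37 = 36 mod 197
  k=49: 7^49 = 150 * 100 * 7 = 196 mod 197
  k=98: 7^98 = 42 * 150 * 49 = 1 mod 197  <- first divisor giving 1
Order = 98

98


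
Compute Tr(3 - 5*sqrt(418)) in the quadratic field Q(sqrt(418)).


Tr(a + b*sqrt(d)) = (a + b*sqrt(d)) + (a - b*sqrt(d)) = 2a
= 2 * (3)
= 6

6


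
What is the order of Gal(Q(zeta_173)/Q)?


|Gal(Q(zeta_173)/Q)| = phi(173)
= 172

172


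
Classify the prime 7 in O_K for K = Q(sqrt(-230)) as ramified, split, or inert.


K = Q(sqrt(-230)). Since d mod 4 = 2, disc(K) = -920.
Check p | disc: -920 mod 7 = 4.
p does not divide disc. Compute Legendre symbol (d/p):
1^((7-1)/2) mod 7 = 1
(d/p) = 1, so p splits: (p) = P*P' with e=1, f=1, g=2.
Therefore p is split.

split


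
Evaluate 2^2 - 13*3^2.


x^2 - d*y^2
= 2^2 - 13*3^2
= 4 - 117
= -113

-113


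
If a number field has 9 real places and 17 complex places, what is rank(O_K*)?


By Dirichlet's unit theorem:
rank = r1 + r2 - 1
= 9 + 17 - 1
= 25

25


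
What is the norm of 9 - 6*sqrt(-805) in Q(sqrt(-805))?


N(a + b*sqrt(d)) = a^2 - d*b^2
= (9)^2 - (-805)*(-6)^2
= 81 + 28980
= 29061

29061


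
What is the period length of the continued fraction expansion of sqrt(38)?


Run the CF algorithm for sqrt(38).
a_0 = floor(sqrt(38)) = 6; set m_0=0, q_0=1.
Recurrence: m' = q*a - m,  q' = (d - m'^2)/q,  a' = floor((a_0 + m')/q').
  step 1: m=6, q=2, a=6
  step 2: m=6, q=1, a=12
a_2 = 2*a_0 = 12, so the period closes here.
sqrt(38) = [6; 6, 12]
Period length = 2

2


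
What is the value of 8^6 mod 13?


p = 13 is prime and the exponent is (p-1)/2 = 6, so by Euler's criterion 8^6 = (8/13) = +1 or -1 mod 13.
Compute by square-and-multiply:
  6 = 4 + 2 (binary 110)
  Repeated squaring mod 13: 8^1 = 8, 8^2 = 12, 8^4 = 1
  8^6 = 8^4 * 8^2 = 1 * 12 mod 13
    1 * 12 = 12 = 12 mod 13
  8^6 = 12 mod 13
Result 12 = p - 1 = -1 mod 13: 8 is a quadratic non-residue mod 13. As a residue in [0, p-1] the value is 12.
8^6 mod 13 = 12

12


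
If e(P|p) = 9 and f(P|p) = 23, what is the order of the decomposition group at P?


|D_P| = e * f
= 9 * 23
= 207

207


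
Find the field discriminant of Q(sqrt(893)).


For K = Q(sqrt(d)) with d squarefree: disc(K) = d if d = 1 mod 4, and disc(K) = 4d if d = 2 or 3 mod 4.
Here d = 893, and d mod 4 = 1.
d = 1 mod 4 (O_K = Z[(1+sqrt(d))/2]), so disc(K) = d = 893

893


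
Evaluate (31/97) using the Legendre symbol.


p = 97 is prime, so compute (31/97) with the reciprocity algorithm (Jacobi-symbol steps: pull out 2s via (2/n), flip via reciprocity, reduce):
  reciprocity: (31/97) -> +(97/31)
  reduce: (4/31)
  pull out 2: (2/31) = +1  (since 31 mod 8 = 7)
  pull out 2: (2/31) = +1  (since 31 mod 8 = 7)
  (1/31) = 1
Product of signs = 1
(31/97) = 1

1


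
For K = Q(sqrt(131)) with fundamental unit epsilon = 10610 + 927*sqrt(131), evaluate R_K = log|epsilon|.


epsilon = 10610 + 927*sqrt(131)
= 21220.0000
R = ln(21220.0000)
= 9.9627

9.9627


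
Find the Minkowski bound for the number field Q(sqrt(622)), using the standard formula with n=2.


d = 622, d mod 4 = 2, so disc(K) = 4d = 2488; |disc(K)| = 2488
Real quadratic field, so n = 2, s = r2 = 0, r1 = 2
M = (n!/n^n) * (4/pi)^s * sqrt(|disc(K)|) = (2!/2^2) * (4/pi)^0 * sqrt(2488)
= 0.5 * 1.000000 * 49.879856
= 24.9399

24.9399


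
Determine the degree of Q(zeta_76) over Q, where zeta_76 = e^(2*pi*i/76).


The degree equals Euler's totient phi(76).
76 = 2^2 * 19
phi(76) = 36

36


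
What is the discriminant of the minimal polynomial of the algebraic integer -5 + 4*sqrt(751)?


The element -5 + 4*sqrt(751) has minimal polynomial:
x^2 + 10*x - 11991
Discriminant = (10)^2 - 4*(-11991)
= 100 + 47964
= 48064

48064


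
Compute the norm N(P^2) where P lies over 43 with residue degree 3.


N(P^a) = p^(a*f)
= 43^(2*3)
= 43^6
= 6321363049

6321363049


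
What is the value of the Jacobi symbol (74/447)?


Compute (74/447) via quadratic reciprocity:
  pull out 2: (2/447) = +1  (since 447 mod 8 = 7)
  reciprocity: (37/447) -> +(447/37)
  reduce: (3/37)
  reciprocity: (3/37) -> +(37/3)
  reduce: (1/3)
  (1/3) = 1
Product of signs = 1

1


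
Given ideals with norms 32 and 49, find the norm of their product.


N(IJ) = N(I) * N(J)
= 32 * 49
= 1568

1568


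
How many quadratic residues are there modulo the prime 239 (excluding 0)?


For prime p, the number of non-zero quadratic residues is (p-1)/2.
= (239-1)/2
= 119

119


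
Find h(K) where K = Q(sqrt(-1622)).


K = Q(sqrt(-1622)). d mod 4 = 2, so D = disc(K) = 4d = -6488
h(K) equals the number of primitive reduced positive-definite forms (a, b, c) = a*x^2 + b*x*y + c*y^2 with b^2 - 4ac = D,
where reduced means |b| <= a <= c, with b >= 0 whenever |b| = a or a = c, and primitive means gcd(a, b, c) = 1.
Reduced forces 3a^2 <= |D| = 6488, so 1 <= a <= 46; b must have the parity of D, and c = (b^2 - D)/(4a) must be an integer >= a.
Enumerate a = 1..46, b in [-a, a]:
  a=1: (1, 0, 1622)  [1]
  a=2: (2, 0, 811)  [1]
  a=3: (3, -2, 541), (3, 2, 541)  [2]
  a=4..5: none
  a=6: (6, -4, 271), (6, 4, 271)  [2]
  a=7: (7, -6, 233), (7, 6, 233)  [2]
  a=8: none
  a=9: (9, -8, 182), (9, 8, 182)  [2]
  a=10..12: none
  a=13: (13, -8, 126), (13, 8, 126)  [2]
  a=14: (14, -8, 117), (14, 8, 117)  [2]
  a=15..17: none
  a=18: (18, -8, 91), (18, 8, 91)  [2]
  a=19..20: none
  a=21: (21, -20, 82), (21, -8, 78), (21, 8, 78), (21, 20, 82)  [4]
  a=22..25: none
  a=26: (26, -8, 63), (26, 8, 63)  [2]
  a=27: (27, -10, 61), (27, 10, 61)  [2]
  a=28..38: none
  a=39: (39, -34, 49), (39, -8, 42), (39, 8, 42), (39, 34, 49)  [4]
  a=40: none
  a=41: (41, -20, 42), (41, 20, 42)  [2]
  a=42..46: none
Total reduced forms: 1 + 1 + 2 + 2 + 2 + 2 + 2 + 2 + 2 + 4 + 2 + 2 + 4 + 2 = 30
h = 30

30


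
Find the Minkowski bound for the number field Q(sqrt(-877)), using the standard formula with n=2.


d = -877, d mod 4 = 3, so disc(K) = 4d = -3508; |disc(K)| = 3508
Imaginary quadratic field, so n = 2, s = r2 = 1, r1 = 0
M = (n!/n^n) * (4/pi)^s * sqrt(|disc(K)|) = (2!/2^2) * (4/pi)^1 * sqrt(3508)
= 0.5 * 1.273240 * 59.228372
= 37.7060

37.7060


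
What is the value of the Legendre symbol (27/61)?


p = 61 is prime, so compute (27/61) with the reciprocity algorithm (Jacobi-symbol steps: pull out 2s via (2/n), flip via reciprocity, reduce):
  reciprocity: (27/61) -> +(61/27)
  reduce: (7/27)
  reciprocity: (7/27) -> -(27/7)
  reduce: (6/7)
  pull out 2: (2/7) = +1  (since 7 mod 8 = 7)
  reciprocity: (3/7) -> -(7/3)
  reduce: (1/3)
  (1/3) = 1
Product of signs = 1
(27/61) = 1

1


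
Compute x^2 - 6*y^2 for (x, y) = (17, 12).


x^2 - d*y^2
= 17^2 - 6*12^2
= 289 - 864
= -575

-575


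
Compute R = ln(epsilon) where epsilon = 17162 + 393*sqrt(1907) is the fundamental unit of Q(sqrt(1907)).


epsilon = 17162 + 393*sqrt(1907)
= 34324.0000
R = ln(34324.0000)
= 10.4436

10.4436


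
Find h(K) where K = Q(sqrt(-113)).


K = Q(sqrt(-113)). d mod 4 = 3, so D = disc(K) = 4d = -452
h(K) equals the number of primitive reduced positive-definite forms (a, b, c) = a*x^2 + b*x*y + c*y^2 with b^2 - 4ac = D,
where reduced means |b| <= a <= c, with b >= 0 whenever |b| = a or a = c, and primitive means gcd(a, b, c) = 1.
Reduced forces 3a^2 <= |D| = 452, so 1 <= a <= 12; b must have the parity of D, and c = (b^2 - D)/(4a) must be an integer >= a.
Enumerate a = 1..12, b in [-a, a]:
  a=1: (1, 0, 113)  [1]
  a=2: (2, 2, 57)  [1]
  a=3: (3, -2, 38), (3, 2, 38)  [2]
  a=4..5: none
  a=6: (6, -2, 19), (6, 2, 19)  [2]
  a=7..8: none
  a=9: (9, -4, 13), (9, 4, 13)  [2]
  a=10..12: none
Total reduced forms: 1 + 1 + 2 + 2 + 2 = 8
h = 8

8


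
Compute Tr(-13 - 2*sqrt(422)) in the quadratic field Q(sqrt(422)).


Tr(a + b*sqrt(d)) = (a + b*sqrt(d)) + (a - b*sqrt(d)) = 2a
= 2 * (-13)
= -26

-26


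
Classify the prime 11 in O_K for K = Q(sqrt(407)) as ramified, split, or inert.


K = Q(sqrt(407)). Since d mod 4 = 3, disc(K) = 1628.
Check p | disc: 1628 mod 11 = 0.
p divides disc, so p ramifies: (p) = P^2 with e=2, f=1, g=1.
Therefore p is ramified.

ramified


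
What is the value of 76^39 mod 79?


p = 79 is prime and the exponent is (p-1)/2 = 39, so by Euler's criterion 76^39 = (76/79) = +1 or -1 mod 79.
Compute by square-and-multiply:
  39 = 32 + 4 + 2 + 1 (binary 100111)
  Repeated squaring mod 79: 76^1 = 76, 76^2 = 9, 76^4 = 2, 76^8 = 4, 76^16 = 16, 76^32 = 19
  76^39 = 76^32 * 76^4 * 76^2 * 76^1 = 19 * 2 * 9 * 76 mod 79
    19 * 2 = 38 = 38 mod 79
    38 * 9 = 342 = 26 mod 79
    26 * 76 = 1976 = 1 mod 79
  76^39 = 1 mod 79
Result 1: 76 is a quadratic residue mod 79.
76^39 mod 79 = 1

1


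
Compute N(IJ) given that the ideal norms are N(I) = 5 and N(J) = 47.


N(IJ) = N(I) * N(J)
= 5 * 47
= 235

235


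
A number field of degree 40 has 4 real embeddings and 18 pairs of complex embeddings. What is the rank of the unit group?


By Dirichlet's unit theorem:
rank = r1 + r2 - 1
= 4 + 18 - 1
= 21

21


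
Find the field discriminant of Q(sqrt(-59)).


For K = Q(sqrt(d)) with d squarefree: disc(K) = d if d = 1 mod 4, and disc(K) = 4d if d = 2 or 3 mod 4.
Here d = -59, and d mod 4 = 1.
d = 1 mod 4 (O_K = Z[(1+sqrt(d))/2]), so disc(K) = d = -59

-59


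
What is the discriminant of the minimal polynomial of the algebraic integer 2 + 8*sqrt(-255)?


The element 2 + 8*sqrt(-255) has minimal polynomial:
x^2 - 4*x + 16324
Discriminant = (-4)^2 - 4*(16324)
= 16 - 65296
= -65280

-65280


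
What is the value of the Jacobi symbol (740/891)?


Compute (740/891) via quadratic reciprocity:
  pull out 2: (2/891) = -1  (since 891 mod 8 = 3)
  pull out 2: (2/891) = -1  (since 891 mod 8 = 3)
  reciprocity: (185/891) -> +(891/185)
  reduce: (151/185)
  reciprocity: (151/185) -> +(185/151)
  reduce: (34/151)
  pull out 2: (2/151) = +1  (since 151 mod 8 = 7)
  reciprocity: (17/151) -> +(151/17)
  reduce: (15/17)
  reciprocity: (15/17) -> +(17/15)
  reduce: (2/15)
  pull out 2: (2/15) = +1  (since 15 mod 8 = 7)
  (1/15) = 1
Product of signs = 1

1


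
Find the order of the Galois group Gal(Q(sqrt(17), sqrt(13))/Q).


The 2 square roots of distinct primes are multiplicatively independent over Q,
so [K:Q] = 2^2 and Gal(K/Q) is isomorphic to (Z/2Z)^2.
|Gal| = 2^2 = 4

4


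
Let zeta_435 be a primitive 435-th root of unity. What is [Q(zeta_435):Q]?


The degree equals Euler's totient phi(435).
435 = 3 * 5 * 29
phi(435) = 224

224


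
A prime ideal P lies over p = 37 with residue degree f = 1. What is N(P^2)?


N(P^a) = p^(a*f)
= 37^(2*1)
= 37^2
= 1369

1369


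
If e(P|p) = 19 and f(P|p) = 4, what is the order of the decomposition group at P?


|D_P| = e * f
= 19 * 4
= 76

76


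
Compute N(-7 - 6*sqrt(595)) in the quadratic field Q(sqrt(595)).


N(a + b*sqrt(d)) = a^2 - d*b^2
= (-7)^2 - (595)*(-6)^2
= 49 - 21420
= -21371

-21371


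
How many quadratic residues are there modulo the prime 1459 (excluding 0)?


For prime p, the number of non-zero quadratic residues is (p-1)/2.
= (1459-1)/2
= 729

729


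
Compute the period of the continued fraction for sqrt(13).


Run the CF algorithm for sqrt(13).
a_0 = floor(sqrt(13)) = 3; set m_0=0, q_0=1.
Recurrence: m' = q*a - m,  q' = (d - m'^2)/q,  a' = floor((a_0 + m')/q').
  step 1: m=3, q=4, a=1
  step 2: m=1, q=3, a=1
  step 3: m=2, q=3, a=1
  step 4: m=1, q=4, a=1
  step 5: m=3, q=1, a=6
a_5 = 2*a_0 = 6, so the period closes here.
sqrt(13) = [3; 1, 1, 1, 1, 6]
Period length = 5

5


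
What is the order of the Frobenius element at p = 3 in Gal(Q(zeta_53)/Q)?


The Frobenius at p in Gal(Q(zeta_n)/Q) = (Z/nZ)* is the class of p, so its order is ord_53(3), the smallest k >= 1 with 3^k = 1 mod 53.
n = 53 = 53, phi(53) = 52; the order divides phi(n).
Divisors of 52: 1, 2, 4, 13, 26, 52
Repeated squaring mod 53: 3^1 = 3, 3^2 = 9, 3^4 = 28, 3^8 = 42, 3^16 = 15, 3^32 = 13
Test divisors in increasing order:
  k=1: 3^1 = 3 mod 53
  k=2: 3^2 = 9 mod 53
  k=4: 3^4 = 28 mod 53
  k=13: 3^13 = 42 * 28 * 3 = 30 mod 53
  k=26: 3^26 = 15 * 42 * 9 = 52 mod 53
  k=52: 3^52 = 13 * 15 * 28 = 1 mod 53  <- first divisor giving 1
Order = 52

52


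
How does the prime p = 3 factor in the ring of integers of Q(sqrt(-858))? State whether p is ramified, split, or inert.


K = Q(sqrt(-858)). Since d mod 4 = 2, disc(K) = -3432.
Check p | disc: -3432 mod 3 = 0.
p divides disc, so p ramifies: (p) = P^2 with e=2, f=1, g=1.
Therefore p is ramified.

ramified


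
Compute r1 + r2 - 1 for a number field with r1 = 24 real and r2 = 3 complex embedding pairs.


By Dirichlet's unit theorem:
rank = r1 + r2 - 1
= 24 + 3 - 1
= 26

26


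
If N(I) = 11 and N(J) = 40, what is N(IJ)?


N(IJ) = N(I) * N(J)
= 11 * 40
= 440

440


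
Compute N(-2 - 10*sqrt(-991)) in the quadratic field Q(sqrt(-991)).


N(a + b*sqrt(d)) = a^2 - d*b^2
= (-2)^2 - (-991)*(-10)^2
= 4 + 99100
= 99104

99104


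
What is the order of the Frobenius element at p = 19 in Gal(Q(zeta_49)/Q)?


The Frobenius at p in Gal(Q(zeta_n)/Q) = (Z/nZ)* is the class of p, so its order is ord_49(19), the smallest k >= 1 with 19^k = 1 mod 49.
n = 49 = 7^2, phi(49) = 42; the order divides phi(n).
Divisors of 42: 1, 2, 3, 6, 7, 14, 21, 42
Repeated squaring mod 49: 19^1 = 19, 19^2 = 18, 19^4 = 30, 19^8 = 18, 19^16 = 30, 19^32 = 18
Test divisors in increasing order:
  k=1: 19^1 = 19 mod 49
  k=2: 19^2 = 18 mod 49
  k=3: 19^3 = 18 * 19 = 48 mod 49
  k=6: 19^6 = 30 * 18 = 1 mod 49  <- first divisor giving 1
Order = 6

6


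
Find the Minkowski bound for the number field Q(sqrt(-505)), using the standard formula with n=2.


d = -505, d mod 4 = 3, so disc(K) = 4d = -2020; |disc(K)| = 2020
Imaginary quadratic field, so n = 2, s = r2 = 1, r1 = 0
M = (n!/n^n) * (4/pi)^s * sqrt(|disc(K)|) = (2!/2^2) * (4/pi)^1 * sqrt(2020)
= 0.5 * 1.273240 * 44.944410
= 28.6125

28.6125


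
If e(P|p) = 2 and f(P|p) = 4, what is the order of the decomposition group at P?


|D_P| = e * f
= 2 * 4
= 8

8


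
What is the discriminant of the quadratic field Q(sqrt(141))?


For K = Q(sqrt(d)) with d squarefree: disc(K) = d if d = 1 mod 4, and disc(K) = 4d if d = 2 or 3 mod 4.
Here d = 141, and d mod 4 = 1.
d = 1 mod 4 (O_K = Z[(1+sqrt(d))/2]), so disc(K) = d = 141

141


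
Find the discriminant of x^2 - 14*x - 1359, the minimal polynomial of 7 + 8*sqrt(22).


The element 7 + 8*sqrt(22) has minimal polynomial:
x^2 - 14*x - 1359
Discriminant = (-14)^2 - 4*(-1359)
= 196 + 5436
= 5632

5632


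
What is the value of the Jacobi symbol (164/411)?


Compute (164/411) via quadratic reciprocity:
  pull out 2: (2/411) = -1  (since 411 mod 8 = 3)
  pull out 2: (2/411) = -1  (since 411 mod 8 = 3)
  reciprocity: (41/411) -> +(411/41)
  reduce: (1/41)
  (1/41) = 1
Product of signs = 1

1


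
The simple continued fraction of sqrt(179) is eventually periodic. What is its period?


Run the CF algorithm for sqrt(179).
a_0 = floor(sqrt(179)) = 13; set m_0=0, q_0=1.
Recurrence: m' = q*a - m,  q' = (d - m'^2)/q,  a' = floor((a_0 + m')/q').
  step 1: m=13, q=10, a=2
  step 2: m=7, q=13, a=1
  step 3: m=6, q=11, a=1
  step 4: m=5, q=14, a=1
  step 5: m=9, q=7, a=3
  step 6: m=12, q=5, a=5
  step 7: m=13, q=2, a=13
  step 8: m=13, q=5, a=5
  step 9: m=12, q=7, a=3
  step 10: m=9, q=14, a=1
  step 11: m=5, q=11, a=1
  step 12: m=6, q=13, a=1
  step 13: m=7, q=10, a=2
  step 14: m=13, q=1, a=26
a_14 = 2*a_0 = 26, so the period closes here.
sqrt(179) = [13; 2, 1, 1, 1, 3, 5, 13, 5, 3, 1, 1, 1, 2, 26]
Period length = 14

14


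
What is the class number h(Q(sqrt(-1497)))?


K = Q(sqrt(-1497)). d mod 4 = 3, so D = disc(K) = 4d = -5988
h(K) equals the number of primitive reduced positive-definite forms (a, b, c) = a*x^2 + b*x*y + c*y^2 with b^2 - 4ac = D,
where reduced means |b| <= a <= c, with b >= 0 whenever |b| = a or a = c, and primitive means gcd(a, b, c) = 1.
Reduced forces 3a^2 <= |D| = 5988, so 1 <= a <= 44; b must have the parity of D, and c = (b^2 - D)/(4a) must be an integer >= a.
Enumerate a = 1..44, b in [-a, a]:
  a=1: (1, 0, 1497)  [1]
  a=2: (2, 2, 749)  [1]
  a=3: (3, 0, 499)  [1]
  a=4..5: none
  a=6: (6, 6, 251)  [1]
  a=7: (7, -2, 214), (7, 2, 214)  [2]
  a=8..13: none
  a=14: (14, -2, 107), (14, 2, 107)  [2]
  a=15..16: none
  a=17: (17, -8, 89), (17, 8, 89)  [2]
  a=18: none
  a=19: (19, -4, 79), (19, 4, 79)  [2]
  a=20: none
  a=21: (21, -12, 73), (21, 12, 73)  [2]
  a=22..33: none
  a=34: (34, -26, 49), (34, 26, 49)  [2]
  a=35..37: none
  a=38: (38, -34, 47), (38, 34, 47)  [2]
  a=39..40: none
  a=41: (41, -30, 42), (41, 30, 42)  [2]
  a=42..44: none
Total reduced forms: 1 + 1 + 1 + 1 + 2 + 2 + 2 + 2 + 2 + 2 + 2 + 2 = 20
h = 20

20


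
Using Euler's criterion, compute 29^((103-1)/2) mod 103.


p = 103 is prime and the exponent is (p-1)/2 = 51, so by Euler's criterion 29^51 = (29/103) = +1 or -1 mod 103.
Compute by square-and-multiply:
  51 = 32 + 16 + 2 + 1 (binary 110011)
  Repeated squaring mod 103: 29^1 = 29, 29^2 = 17, 29^4 = 83, 29^8 = 91, 29^16 = 41, 29^32 = 33
  29^51 = 29^32 * 29^16 * 29^2 * 29^1 = 33 * 41 * 17 * 29 mod 103
    33 * 41 = 1353 = 14 mod 103
    14 * 17 = 238 = 32 mod 103
    32 * 29 = 928 = 1 mod 103
  29^51 = 1 mod 103
Result 1: 29 is a quadratic residue mod 103.
29^51 mod 103 = 1

1


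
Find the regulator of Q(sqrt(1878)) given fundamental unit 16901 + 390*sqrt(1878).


epsilon = 16901 + 390*sqrt(1878)
= 33802.0000
R = ln(33802.0000)
= 10.4283

10.4283


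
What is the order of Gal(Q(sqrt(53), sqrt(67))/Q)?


The 2 square roots of distinct primes are multiplicatively independent over Q,
so [K:Q] = 2^2 and Gal(K/Q) is isomorphic to (Z/2Z)^2.
|Gal| = 2^2 = 4

4


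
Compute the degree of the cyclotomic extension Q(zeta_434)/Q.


The degree equals Euler's totient phi(434).
434 = 2 * 7 * 31
phi(434) = 180

180


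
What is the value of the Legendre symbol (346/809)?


p = 809 is prime, so compute (346/809) with the reciprocity algorithm (Jacobi-symbol steps: pull out 2s via (2/n), flip via reciprocity, reduce):
  pull out 2: (2/809) = +1  (since 809 mod 8 = 1)
  reciprocity: (173/809) -> +(809/173)
  reduce: (117/173)
  reciprocity: (117/173) -> +(173/117)
  reduce: (56/117)
  pull out 2: (2/117) = -1  (since 117 mod 8 = 5)
  pull out 2: (2/117) = -1  (since 117 mod 8 = 5)
  pull out 2: (2/117) = -1  (since 117 mod 8 = 5)
  reciprocity: (7/117) -> +(117/7)
  reduce: (5/7)
  reciprocity: (5/7) -> +(7/5)
  reduce: (2/5)
  pull out 2: (2/5) = -1  (since 5 mod 8 = 5)
  (1/5) = 1
Product of signs = 1
(346/809) = 1

1


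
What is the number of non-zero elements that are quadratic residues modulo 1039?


For prime p, the number of non-zero quadratic residues is (p-1)/2.
= (1039-1)/2
= 519

519


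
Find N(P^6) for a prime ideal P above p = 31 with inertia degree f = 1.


N(P^a) = p^(a*f)
= 31^(6*1)
= 31^6
= 887503681

887503681


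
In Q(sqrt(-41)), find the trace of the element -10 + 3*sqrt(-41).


Tr(a + b*sqrt(d)) = (a + b*sqrt(d)) + (a - b*sqrt(d)) = 2a
= 2 * (-10)
= -20

-20


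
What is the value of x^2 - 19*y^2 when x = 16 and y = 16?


x^2 - d*y^2
= 16^2 - 19*16^2
= 256 - 4864
= -4608

-4608


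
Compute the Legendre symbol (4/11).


p = 11 is prime, so compute (4/11) with the reciprocity algorithm (Jacobi-symbol steps: pull out 2s via (2/n), flip via reciprocity, reduce):
  pull out 2: (2/11) = -1  (since 11 mod 8 = 3)
  pull out 2: (2/11) = -1  (since 11 mod 8 = 3)
  (1/11) = 1
Product of signs = 1
(4/11) = 1

1


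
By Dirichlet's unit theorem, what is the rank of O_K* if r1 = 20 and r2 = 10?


By Dirichlet's unit theorem:
rank = r1 + r2 - 1
= 20 + 10 - 1
= 29

29


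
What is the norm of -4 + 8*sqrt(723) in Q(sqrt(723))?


N(a + b*sqrt(d)) = a^2 - d*b^2
= (-4)^2 - (723)*(8)^2
= 16 - 46272
= -46256

-46256


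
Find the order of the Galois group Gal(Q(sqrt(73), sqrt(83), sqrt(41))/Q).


The 3 square roots of distinct primes are multiplicatively independent over Q,
so [K:Q] = 2^3 and Gal(K/Q) is isomorphic to (Z/2Z)^3.
|Gal| = 2^3 = 8

8


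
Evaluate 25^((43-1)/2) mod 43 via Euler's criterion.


p = 43 is prime and the exponent is (p-1)/2 = 21, so by Euler's criterion 25^21 = (25/43) = +1 or -1 mod 43.
Compute by square-and-multiply:
  21 = 16 + 4 + 1 (binary 10101)
  Repeated squaring mod 43: 25^1 = 25, 25^2 = 23, 25^4 = 13, 25^8 = 40, 25^16 = 9
  25^21 = 25^16 * 25^4 * 25^1 = 9 * 13 * 25 mod 43
    9 * 13 = 117 = 31 mod 43
    31 * 25 = 775 = 1 mod 43
  25^21 = 1 mod 43
Result 1: 25 is a quadratic residue mod 43.
25^21 mod 43 = 1

1


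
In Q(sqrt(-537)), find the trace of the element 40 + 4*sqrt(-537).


Tr(a + b*sqrt(d)) = (a + b*sqrt(d)) + (a - b*sqrt(d)) = 2a
= 2 * (40)
= 80

80


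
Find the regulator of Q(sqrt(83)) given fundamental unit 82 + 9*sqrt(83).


epsilon = 82 + 9*sqrt(83)
= 163.9939
R = ln(163.9939)
= 5.0998

5.0998


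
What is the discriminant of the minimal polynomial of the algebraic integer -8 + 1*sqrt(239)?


The element -8 + 1*sqrt(239) has minimal polynomial:
x^2 + 16*x - 175
Discriminant = (16)^2 - 4*(-175)
= 256 + 700
= 956

956


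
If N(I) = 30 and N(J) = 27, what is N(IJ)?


N(IJ) = N(I) * N(J)
= 30 * 27
= 810

810


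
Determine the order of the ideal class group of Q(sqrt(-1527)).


K = Q(sqrt(-1527)). d mod 4 = 1, so D = disc(K) = d = -1527
h(K) equals the number of primitive reduced positive-definite forms (a, b, c) = a*x^2 + b*x*y + c*y^2 with b^2 - 4ac = D,
where reduced means |b| <= a <= c, with b >= 0 whenever |b| = a or a = c, and primitive means gcd(a, b, c) = 1.
Reduced forces 3a^2 <= |D| = 1527, so 1 <= a <= 22; b must have the parity of D, and c = (b^2 - D)/(4a) must be an integer >= a.
Enumerate a = 1..22, b in [-a, a]:
  a=1: (1, 1, 382)  [1]
  a=2: (2, -1, 191), (2, 1, 191)  [2]
  a=3: (3, 3, 128)  [1]
  a=4: (4, -3, 96), (4, 3, 96)  [2]
  a=5: none
  a=6: (6, -3, 64), (6, 3, 64)  [2]
  a=7: none
  a=8: (8, -3, 48), (8, 3, 48)  [2]
  a=9..11: none
  a=12: (12, -3, 32), (12, 3, 32)  [2]
  a=13..15: none
  a=16: (16, -3, 24), (16, 3, 24)  [2]
  a=17..22: none
Total reduced forms: 1 + 2 + 1 + 2 + 2 + 2 + 2 + 2 = 14
h = 14

14


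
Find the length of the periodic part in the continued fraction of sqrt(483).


Run the CF algorithm for sqrt(483).
a_0 = floor(sqrt(483)) = 21; set m_0=0, q_0=1.
Recurrence: m' = q*a - m,  q' = (d - m'^2)/q,  a' = floor((a_0 + m')/q').
  step 1: m=21, q=42, a=1
  step 2: m=21, q=1, a=42
a_2 = 2*a_0 = 42, so the period closes here.
sqrt(483) = [21; 1, 42]
Period length = 2

2


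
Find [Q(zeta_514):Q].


The degree equals Euler's totient phi(514).
514 = 2 * 257
phi(514) = 256

256


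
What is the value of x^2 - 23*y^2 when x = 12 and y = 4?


x^2 - d*y^2
= 12^2 - 23*4^2
= 144 - 368
= -224

-224


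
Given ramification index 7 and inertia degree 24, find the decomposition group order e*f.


|D_P| = e * f
= 7 * 24
= 168

168


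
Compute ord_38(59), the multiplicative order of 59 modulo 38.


We want ord_38(59), the smallest k >= 1 with 59^k = 1 mod 38.
n = 38 = 2 * 19, phi(38) = 18; the order divides phi(n).
Divisors of 18: 1, 2, 3, 6, 9, 18
Repeated squaring mod 38: 59^1 = 21, 59^2 = 23, 59^4 = 35, 59^8 = 9, 59^16 = 5
Test divisors in increasing order:
  k=1: 59^1 = 21 mod 38
  k=2: 59^2 = 23 mod 38
  k=3: 59^3 = 23 * 21 = 27 mod 38
  k=6: 59^6 = 35 * 23 = 7 mod 38
  k=9: 59^9 = 9 * 21 = 37 mod 38
  k=18: 59^18 = 5 * 23 = 1 mod 38  <- first divisor giving 1
Order = 18

18
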